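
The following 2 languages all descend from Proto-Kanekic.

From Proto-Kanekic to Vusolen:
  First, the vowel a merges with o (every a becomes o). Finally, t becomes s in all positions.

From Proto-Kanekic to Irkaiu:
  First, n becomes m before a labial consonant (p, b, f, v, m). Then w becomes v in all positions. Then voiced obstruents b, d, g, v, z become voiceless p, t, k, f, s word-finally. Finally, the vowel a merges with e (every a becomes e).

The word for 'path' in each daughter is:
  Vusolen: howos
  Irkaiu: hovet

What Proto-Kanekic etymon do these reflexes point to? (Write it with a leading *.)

*howat

Position 4: Vusolen has o, Irkaiu has e. Taking the neighbouring segments as reconstructed: Vusolen o could go back to *a or *o; Irkaiu e could go back to *a or *e — the one source consistent with every daughter is *a.
Position 5: Vusolen has s, Irkaiu has t. Taking the neighbouring segments as reconstructed: Vusolen s could go back to *t or *s; Irkaiu t could go back to *t or *d — the one source consistent with every daughter is *t.
Position 3: Vusolen has w, Irkaiu has v. Vusolen preserves w here (none of its changes turn any other segment into w), so the proto-segment is *w.
This points to *howat. Verify forward in each daughter:
Vusolen: start from *howat.
  rule 1 (vowel merger): howat → howot
  rule 2 (unconditioned shift): howot → howos
  ⇒ Vusolen howos
Irkaiu: start from *howat.
  rule 1: no change — howat
  rule 2 (unconditioned shift): howat → hovat
  rule 3: no change — hovat
  rule 4 (vowel merger): hovat → hovet
  ⇒ Irkaiu hovet
*howat is the unique common source.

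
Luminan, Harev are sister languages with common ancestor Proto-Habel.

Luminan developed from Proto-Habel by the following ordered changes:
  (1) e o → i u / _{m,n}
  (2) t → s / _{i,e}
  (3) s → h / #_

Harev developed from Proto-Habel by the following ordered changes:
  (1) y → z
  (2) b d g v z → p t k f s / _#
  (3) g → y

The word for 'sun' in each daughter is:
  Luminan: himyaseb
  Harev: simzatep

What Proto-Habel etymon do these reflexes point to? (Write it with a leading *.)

Position 4: Luminan has y, Harev has z. Luminan preserves y here (none of its changes turn any other segment into y), so the proto-segment is *y.
Position 8: Luminan has b, Harev has p. Luminan preserves b here (none of its changes turn any other segment into b), so the proto-segment is *b.
Position 6: Luminan has s, Harev has t. Taking the neighbouring segments as reconstructed: Luminan s could go back to *t or *s; Harev t can only go back to *t — the one source consistent with every daughter is *t.
This points to *simyateb. Verify forward in each daughter:
Luminan: *simyateb
  simyateb (rule 1 does not apply)
  simyateb → simyaseb   [palatalisation]
  simyaseb → himyaseb   [debuccalisation]
  giving Luminan himyaseb.
Harev: *simyateb > simzateb > simzatep  (by unconditioned shift, final devoicing)
Only *simyateb yields all of Luminan himyaseb, Harev simzatep.

*simyateb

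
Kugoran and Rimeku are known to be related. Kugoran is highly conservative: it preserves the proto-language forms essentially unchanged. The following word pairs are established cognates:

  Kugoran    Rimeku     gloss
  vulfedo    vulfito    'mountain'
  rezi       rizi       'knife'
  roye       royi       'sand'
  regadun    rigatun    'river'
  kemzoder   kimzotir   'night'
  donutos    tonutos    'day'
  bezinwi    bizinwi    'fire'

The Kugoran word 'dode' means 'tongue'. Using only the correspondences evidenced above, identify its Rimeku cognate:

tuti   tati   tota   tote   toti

donutos ~ tonutos — Kugoran d corresponds to Rimeku t word-initially before a back vowel.
kemzoder ~ kimzotir — Kugoran d corresponds to Rimeku t between vowels (before a front vowel).
roye ~ royi — Kugoran e corresponds to Rimeku i word-finally.
Applying these to Kugoran 'dode':
  dode → tode   (d→t word-initially before a back vowel)
  tode → tote   (d→t between vowels (before a front vowel))
  tote → toti   (e→i word-finally)
So the Rimeku cognate is 'toti'.

toti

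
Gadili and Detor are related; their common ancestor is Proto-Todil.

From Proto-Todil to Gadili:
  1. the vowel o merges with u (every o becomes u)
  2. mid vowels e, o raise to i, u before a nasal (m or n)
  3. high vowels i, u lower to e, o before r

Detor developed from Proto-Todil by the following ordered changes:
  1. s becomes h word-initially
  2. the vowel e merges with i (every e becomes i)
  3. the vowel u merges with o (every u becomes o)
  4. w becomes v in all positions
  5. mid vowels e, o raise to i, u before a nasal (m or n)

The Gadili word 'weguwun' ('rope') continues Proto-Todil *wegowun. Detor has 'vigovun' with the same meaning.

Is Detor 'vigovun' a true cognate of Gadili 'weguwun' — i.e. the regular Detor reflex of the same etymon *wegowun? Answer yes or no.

Derive the expected Detor reflex of *wegowun:
Detor: *wegowun > wigowun > wigowon > vigovon > vigovun  (by vowel merger, vowel merger, unconditioned shift, pre-nasal raising)
Detor 'vigovun' matches the regular reflex exactly, so the pair is cognate.

yes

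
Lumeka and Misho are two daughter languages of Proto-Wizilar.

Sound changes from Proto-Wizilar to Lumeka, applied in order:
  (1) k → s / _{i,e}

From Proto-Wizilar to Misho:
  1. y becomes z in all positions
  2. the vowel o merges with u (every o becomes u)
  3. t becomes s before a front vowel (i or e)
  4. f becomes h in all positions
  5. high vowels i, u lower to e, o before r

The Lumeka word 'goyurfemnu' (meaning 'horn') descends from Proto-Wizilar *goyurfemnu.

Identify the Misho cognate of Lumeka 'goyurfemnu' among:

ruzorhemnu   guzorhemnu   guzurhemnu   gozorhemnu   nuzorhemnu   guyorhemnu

Misho: *goyurfemnu > gozurfemnu > guzurfemnu > guzurhemnu > guzorhemnu  (by unconditioned shift, vowel merger, unconditioned shift, pre-rhotic lowering)
Only 'guzorhemnu' matches the regular Misho development of *goyurfemnu.

guzorhemnu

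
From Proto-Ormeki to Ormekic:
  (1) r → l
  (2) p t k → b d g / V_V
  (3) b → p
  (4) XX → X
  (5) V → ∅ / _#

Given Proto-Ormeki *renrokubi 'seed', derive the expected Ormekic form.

Ormekic: start from *renrokubi.
  rule 1 (unconditioned shift): renrokubi → lenlokubi
  rule 2 (intervocalic voicing): lenlokubi → lenlogubi
  rule 3 (unconditioned shift): lenlogubi → lenlogupi
  rule 4: no change — lenlogupi
  rule 5 (apocope): lenlogupi → lenlogup
  ⇒ Ormekic lenlogup

lenlogup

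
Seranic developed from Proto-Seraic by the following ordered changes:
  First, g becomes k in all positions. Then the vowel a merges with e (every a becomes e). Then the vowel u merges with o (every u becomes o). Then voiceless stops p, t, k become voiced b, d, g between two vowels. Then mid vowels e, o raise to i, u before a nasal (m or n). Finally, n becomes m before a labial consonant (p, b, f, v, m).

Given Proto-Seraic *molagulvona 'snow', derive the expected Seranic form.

molegolvune

Seranic: *molagulvona
  molagulvona → molakulvona   [unconditioned shift]
  molakulvona → molekulvone   [vowel merger]
  molekulvone → molekolvone   [vowel merger]
  molekolvone → molegolvone   [intervocalic voicing]
  molegolvone → molegolvune   [pre-nasal raising]
  molegolvune (rule 6 does not apply)
  giving Seranic molegolvune.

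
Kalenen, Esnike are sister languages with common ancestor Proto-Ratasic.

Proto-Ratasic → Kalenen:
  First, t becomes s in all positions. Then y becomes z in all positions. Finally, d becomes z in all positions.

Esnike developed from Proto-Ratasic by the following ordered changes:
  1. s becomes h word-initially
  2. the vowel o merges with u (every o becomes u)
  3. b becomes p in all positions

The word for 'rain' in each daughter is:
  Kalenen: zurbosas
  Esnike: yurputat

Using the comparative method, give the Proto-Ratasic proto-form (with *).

*yurbotat

Position 5: Kalenen has o, Esnike has u. Kalenen preserves o here (none of its changes turn any other segment into o), so the proto-segment is *o.
Position 1: Kalenen has z, Esnike has y. Esnike preserves y here (none of its changes turn any other segment into y), so the proto-segment is *y.
Position 6: Kalenen has s, Esnike has t. Esnike preserves t here (none of its changes turn any other segment into t), so the proto-segment is *t.
Verify the candidate proto-form against each daughter:
Kalenen: *yurbotat > yurbosas > zurbosas  (by unconditioned shift, unconditioned shift)
Esnike: start from *yurbotat.
  rule 1: no change — yurbotat
  rule 2 (vowel merger): yurbotat → yurbutat
  rule 3 (unconditioned shift): yurbutat → yurputat
  ⇒ Esnike yurputat
*yurbotat is the unique common source.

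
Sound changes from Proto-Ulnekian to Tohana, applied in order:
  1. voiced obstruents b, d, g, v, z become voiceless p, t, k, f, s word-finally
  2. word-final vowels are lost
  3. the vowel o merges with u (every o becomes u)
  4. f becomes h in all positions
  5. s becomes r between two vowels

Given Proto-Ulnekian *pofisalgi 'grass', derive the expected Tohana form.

Tohana: *pofisalgi
  pofisalgi (rule 1 does not apply)
  pofisalgi → pofisalg   [apocope]
  pofisalg → pufisalg   [vowel merger]
  pufisalg → puhisalg   [unconditioned shift]
  puhisalg → puhiralg   [rhotacism]
  giving Tohana puhiralg.

puhiralg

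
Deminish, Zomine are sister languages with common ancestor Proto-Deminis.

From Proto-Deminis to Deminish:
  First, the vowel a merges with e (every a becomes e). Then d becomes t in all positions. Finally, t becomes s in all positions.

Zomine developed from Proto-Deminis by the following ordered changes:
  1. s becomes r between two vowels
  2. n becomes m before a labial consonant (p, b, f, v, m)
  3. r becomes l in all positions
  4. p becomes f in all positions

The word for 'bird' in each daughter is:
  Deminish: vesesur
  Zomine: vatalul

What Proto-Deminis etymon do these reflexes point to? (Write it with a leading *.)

Position 7: Deminish has r, Zomine has l. Deminish preserves r here (none of its changes turn any other segment into r), so the proto-segment is *r.
Position 3: Deminish has s, Zomine has t. Zomine preserves t here (none of its changes turn any other segment into t), so the proto-segment is *t.
Position 2: Deminish has e, Zomine has a. Zomine preserves a here (none of its changes turn any other segment into a), so the proto-segment is *a.
Continuing position by position gives *vatasur; check it forward:
Deminish: *vatasur > vetesur > vesesur  (by vowel merger, unconditioned shift)
Zomine: *vatasur
  vatasur → vatarur   [rhotacism]
  vatarur (rule 2 does not apply)
  vatarur → vatalul   [unconditioned shift]
  vatalul (rule 4 does not apply)
  giving Zomine vatalul.
*vatasur is the unique common source.

*vatasur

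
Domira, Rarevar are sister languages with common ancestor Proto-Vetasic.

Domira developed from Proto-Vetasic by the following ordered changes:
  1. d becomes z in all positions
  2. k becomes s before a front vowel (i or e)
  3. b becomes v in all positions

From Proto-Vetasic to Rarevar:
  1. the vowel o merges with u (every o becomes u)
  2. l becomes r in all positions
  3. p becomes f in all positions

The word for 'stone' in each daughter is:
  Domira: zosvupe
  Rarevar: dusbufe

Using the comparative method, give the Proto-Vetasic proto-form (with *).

*dosbupe

Position 6: Domira has p, Rarevar has f. Domira preserves p here (none of its changes turn any other segment into p), so the proto-segment is *p.
Position 1: Domira has z, Rarevar has d. Rarevar preserves d here (none of its changes turn any other segment into d), so the proto-segment is *d.
Position 2: Domira has o, Rarevar has u. Domira preserves o here (none of its changes turn any other segment into o), so the proto-segment is *o.
Continuing position by position gives *dosbupe; check it forward:
Domira: start from *dosbupe.
  rule 1 (unconditioned shift): dosbupe → zosbupe
  rule 2: no change — zosbupe
  rule 3 (unconditioned shift): zosbupe → zosvupe
  ⇒ Domira zosvupe
Rarevar: start from *dosbupe.
  rule 1 (vowel merger): dosbupe → dusbupe
  rule 2: no change — dusbupe
  rule 3 (unconditioned shift): dusbupe → dusbufe
  ⇒ Rarevar dusbufe
*dosbupe is the unique common source.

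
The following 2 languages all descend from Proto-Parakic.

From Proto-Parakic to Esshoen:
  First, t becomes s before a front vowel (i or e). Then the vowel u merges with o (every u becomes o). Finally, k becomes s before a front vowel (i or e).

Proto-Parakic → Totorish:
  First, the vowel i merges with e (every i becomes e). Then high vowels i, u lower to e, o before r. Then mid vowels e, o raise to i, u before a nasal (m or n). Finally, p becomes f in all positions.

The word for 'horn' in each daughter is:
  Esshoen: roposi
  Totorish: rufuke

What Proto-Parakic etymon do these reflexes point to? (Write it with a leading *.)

Position 5: Esshoen has s, Totorish has k. Totorish preserves k here (none of its changes turn any other segment into k), so the proto-segment is *k.
Position 2: Esshoen has o, Totorish has u. Taking the neighbouring segments as reconstructed: Esshoen o could go back to *o or *u; Totorish u can only go back to *u — the one source consistent with every daughter is *u.
Position 6: Esshoen has i, Totorish has e. Esshoen preserves i here (none of its changes turn any other segment into i), so the proto-segment is *i.
This points to *rupuki. Verify forward in each daughter:
Esshoen: start from *rupuki.
  rule 1: no change — rupuki
  rule 2 (vowel merger): rupuki → ropoki
  rule 3 (palatalisation): ropoki → roposi
  ⇒ Esshoen roposi
Totorish: *rupuki > rupuke > rufuke  (by vowel merger, unconditioned shift)
*rupuki is the unique common source.

*rupuki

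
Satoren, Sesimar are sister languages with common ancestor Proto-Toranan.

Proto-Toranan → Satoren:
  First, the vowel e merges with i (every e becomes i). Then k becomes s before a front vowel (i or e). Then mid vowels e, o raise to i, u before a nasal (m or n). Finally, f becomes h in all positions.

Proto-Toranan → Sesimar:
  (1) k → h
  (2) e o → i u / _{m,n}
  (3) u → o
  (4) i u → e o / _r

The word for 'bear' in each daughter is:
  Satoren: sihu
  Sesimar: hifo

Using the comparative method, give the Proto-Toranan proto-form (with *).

*kifu

Position 3: Satoren has h, Sesimar has f. Sesimar preserves f here (none of its changes turn any other segment into f), so the proto-segment is *f.
Position 1: Satoren has s, Sesimar has h. Taking the neighbouring segments as reconstructed: Satoren s could go back to *k or *s; Sesimar h could go back to *k or *h — the one source consistent with every daughter is *k.
Position 4: Satoren has u, Sesimar has o. Taking the neighbouring segments as reconstructed: Satoren u can only go back to *u; Sesimar o could go back to *o or *u — the one source consistent with every daughter is *u.
The remaining positions agree across the daughters. Check the candidate against every language:
Satoren: *kifu
  kifu (rule 1 does not apply)
  kifu → sifu   [palatalisation]
  sifu (rule 3 does not apply)
  sifu → sihu   [unconditioned shift]
  giving Satoren sihu.
Sesimar: *kifu > hifu > hifo  (by unconditioned shift, vowel merger)
No other proto-form is consistent with every reflex, so the reconstruction is *kifu.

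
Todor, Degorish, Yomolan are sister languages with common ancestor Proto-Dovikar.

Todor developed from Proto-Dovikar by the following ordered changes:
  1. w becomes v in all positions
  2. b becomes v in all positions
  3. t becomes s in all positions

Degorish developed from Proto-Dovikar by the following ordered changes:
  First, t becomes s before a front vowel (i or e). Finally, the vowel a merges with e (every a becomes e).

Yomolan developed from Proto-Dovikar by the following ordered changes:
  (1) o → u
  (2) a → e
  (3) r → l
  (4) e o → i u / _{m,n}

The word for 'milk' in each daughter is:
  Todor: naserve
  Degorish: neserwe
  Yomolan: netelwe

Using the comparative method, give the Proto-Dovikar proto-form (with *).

*naterwe

Position 2: Todor has a, Degorish has e, Yomolan has e. Todor preserves a here (none of its changes turn any other segment into a), so the proto-segment is *a.
Position 6: Todor has v, Degorish has w, Yomolan has w. Degorish preserves w here (none of its changes turn any other segment into w), so the proto-segment is *w.
Continuing position by position gives *naterwe; check it forward:
Todor: *naterwe
  naterwe → naterve   [unconditioned shift]
  naterve (rule 2 does not apply)
  naterve → naserve   [unconditioned shift]
  giving Todor naserve.
Degorish: *naterwe
  naterwe → naserwe   [palatalisation]
  naserwe → neserwe   [vowel merger]
  giving Degorish neserwe.
Yomolan: *naterwe > neterwe > netelwe  (by vowel merger, unconditioned shift)
No other proto-form is consistent with every reflex, so the reconstruction is *naterwe.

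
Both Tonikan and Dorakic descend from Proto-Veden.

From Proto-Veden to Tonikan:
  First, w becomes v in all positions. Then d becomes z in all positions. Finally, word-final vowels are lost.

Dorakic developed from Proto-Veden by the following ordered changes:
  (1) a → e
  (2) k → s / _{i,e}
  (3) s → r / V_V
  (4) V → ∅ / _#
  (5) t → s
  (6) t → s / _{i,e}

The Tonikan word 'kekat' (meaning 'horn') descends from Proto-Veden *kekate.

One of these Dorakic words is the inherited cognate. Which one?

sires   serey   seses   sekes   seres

Dorakic: *kekate
  kekate → kekete   [vowel merger]
  kekete → sesete   [palatalisation]
  sesete → serete   [rhotacism]
  serete → seret   [apocope]
  seret → seres   [unconditioned shift]
  seres (rule 6 does not apply)
  giving Dorakic seres.
Among the options, 'seres' alone shows every Dorakic change applied in order.

seres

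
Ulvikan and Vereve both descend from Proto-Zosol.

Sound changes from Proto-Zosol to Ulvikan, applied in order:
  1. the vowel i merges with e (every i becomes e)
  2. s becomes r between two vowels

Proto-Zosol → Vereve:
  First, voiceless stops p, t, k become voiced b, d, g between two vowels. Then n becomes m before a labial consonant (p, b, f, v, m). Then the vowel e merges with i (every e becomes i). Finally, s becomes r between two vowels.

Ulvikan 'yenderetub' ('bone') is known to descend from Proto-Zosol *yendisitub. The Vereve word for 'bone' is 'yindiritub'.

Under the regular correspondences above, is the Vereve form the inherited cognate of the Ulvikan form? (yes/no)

no

Derive the expected Vereve reflex of *yendisitub:
Vereve: *yendisitub > yendisidub > yindisidub > yindiridub  (by intervocalic voicing, vowel merger, rhotacism)
The regular Vereve reflex would be 'yindiridub', but the attested form is 'yindiritub'. The correspondence is irregular, so they are not cognates (the Vereve form has a different source).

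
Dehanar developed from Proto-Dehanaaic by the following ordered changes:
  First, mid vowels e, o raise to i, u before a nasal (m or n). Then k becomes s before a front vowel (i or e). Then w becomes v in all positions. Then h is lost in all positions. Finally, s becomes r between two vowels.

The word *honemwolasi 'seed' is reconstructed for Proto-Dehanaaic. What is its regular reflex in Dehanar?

Dehanar: start from *honemwolasi.
  rule 1 (pre-nasal raising): honemwolasi → hunimwolasi
  rule 2: no change — hunimwolasi
  rule 3 (unconditioned shift): hunimwolasi → hunimvolasi
  rule 4 (h-loss): hunimvolasi → unimvolasi
  rule 5 (rhotacism): unimvolasi → unimvolari
  ⇒ Dehanar unimvolari

unimvolari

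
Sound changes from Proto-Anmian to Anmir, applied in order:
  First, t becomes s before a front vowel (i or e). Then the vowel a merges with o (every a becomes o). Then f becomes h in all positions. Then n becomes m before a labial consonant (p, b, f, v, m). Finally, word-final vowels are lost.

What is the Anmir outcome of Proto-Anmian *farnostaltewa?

Anmir: start from *farnostaltewa.
  rule 1 (palatalisation): farnostaltewa → farnostalsewa
  rule 2 (vowel merger): farnostalsewa → fornostolsewo
  rule 3 (unconditioned shift): fornostolsewo → hornostolsewo
  rule 4: no change — hornostolsewo
  rule 5 (apocope): hornostolsewo → hornostolsew
  ⇒ Anmir hornostolsew

hornostolsew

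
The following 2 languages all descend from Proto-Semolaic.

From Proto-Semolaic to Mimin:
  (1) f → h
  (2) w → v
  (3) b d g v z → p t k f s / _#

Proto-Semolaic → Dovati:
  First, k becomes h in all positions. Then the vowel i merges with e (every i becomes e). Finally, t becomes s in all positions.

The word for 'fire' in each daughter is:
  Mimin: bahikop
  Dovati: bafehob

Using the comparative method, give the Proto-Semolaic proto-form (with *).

*bafikob

Position 5: Mimin has k, Dovati has h. Taking the neighbouring segments as reconstructed: Mimin k can only go back to *k; Dovati h could go back to *k or *h — the one source consistent with every daughter is *k.
Position 7: Mimin has p, Dovati has b. Dovati preserves b here (none of its changes turn any other segment into b), so the proto-segment is *b.
Position 3: Mimin has h, Dovati has f. Dovati preserves f here (none of its changes turn any other segment into f), so the proto-segment is *f.
This points to *bafikob. Verify forward in each daughter:
Mimin: start from *bafikob.
  rule 1 (unconditioned shift): bafikob → bahikob
  rule 2: no change — bahikob
  rule 3 (final devoicing): bahikob → bahikop
  ⇒ Mimin bahikop
Dovati: *bafikob > bafihob > bafehob  (by unconditioned shift, vowel merger)
Only *bafikob yields all of Mimin bahikop, Dovati bafehob.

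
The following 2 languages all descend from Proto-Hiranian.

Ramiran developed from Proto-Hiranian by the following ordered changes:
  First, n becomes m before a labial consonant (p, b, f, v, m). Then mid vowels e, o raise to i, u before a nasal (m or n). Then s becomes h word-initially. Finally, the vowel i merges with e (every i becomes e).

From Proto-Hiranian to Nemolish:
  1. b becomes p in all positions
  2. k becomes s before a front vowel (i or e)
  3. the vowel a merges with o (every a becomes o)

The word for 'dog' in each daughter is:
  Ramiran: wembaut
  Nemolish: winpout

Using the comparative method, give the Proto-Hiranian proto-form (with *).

Position 4: Ramiran has b, Nemolish has p. Ramiran preserves b here (none of its changes turn any other segment into b), so the proto-segment is *b.
Position 2: Ramiran has e, Nemolish has i. Nemolish preserves i here (none of its changes turn any other segment into i), so the proto-segment is *i.
Verify the candidate proto-form against each daughter:
Ramiran: *winbaut
  winbaut → wimbaut   [nasal place assimilation]
  wimbaut (rule 2 does not apply)
  wimbaut (rule 3 does not apply)
  wimbaut → wembaut   [vowel merger]
  giving Ramiran wembaut.
Nemolish: *winbaut > winpaut > winpout  (by unconditioned shift, vowel merger)
Only *winbaut yields all of Ramiran wembaut, Nemolish winpout.

*winbaut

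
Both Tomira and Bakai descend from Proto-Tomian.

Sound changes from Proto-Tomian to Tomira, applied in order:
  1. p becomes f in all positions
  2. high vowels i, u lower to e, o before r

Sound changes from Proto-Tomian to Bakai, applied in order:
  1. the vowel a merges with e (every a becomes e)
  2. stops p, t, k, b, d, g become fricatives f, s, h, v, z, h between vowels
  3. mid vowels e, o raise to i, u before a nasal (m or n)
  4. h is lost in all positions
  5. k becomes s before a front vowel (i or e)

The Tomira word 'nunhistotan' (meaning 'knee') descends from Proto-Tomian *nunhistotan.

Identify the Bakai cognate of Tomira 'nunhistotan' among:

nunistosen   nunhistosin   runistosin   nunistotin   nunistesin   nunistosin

Bakai: start from *nunhistotan.
  rule 1 (vowel merger): nunhistotan → nunhistoten
  rule 2 (intervocalic lenition): nunhistoten → nunhistosen
  rule 3 (pre-nasal raising): nunhistosen → nunhistosin
  rule 4 (h-loss): nunhistosin → nunistosin
  rule 5: no change — nunistosin
  ⇒ Bakai nunistosin

nunistosin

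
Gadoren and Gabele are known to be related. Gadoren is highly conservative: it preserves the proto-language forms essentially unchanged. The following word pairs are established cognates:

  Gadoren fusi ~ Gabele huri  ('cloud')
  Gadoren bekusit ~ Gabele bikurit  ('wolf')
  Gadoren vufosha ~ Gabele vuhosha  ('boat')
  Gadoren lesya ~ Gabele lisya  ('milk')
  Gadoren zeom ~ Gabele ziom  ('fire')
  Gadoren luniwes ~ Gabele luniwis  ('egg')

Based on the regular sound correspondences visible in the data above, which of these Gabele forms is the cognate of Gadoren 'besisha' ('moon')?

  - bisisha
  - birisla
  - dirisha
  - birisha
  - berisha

birisha

bekusit ~ bikurit, lesya ~ lisya — Gadoren e corresponds to Gabele i after a consonant, before a consonant other than r, m, n, p, b, f, v.
fusi ~ huri, bekusit ~ bikurit — Gadoren s corresponds to Gabele r between vowels (before a front vowel).
Applying these to Gadoren 'besisha':
  besisha → bisisha   (e→i after a consonant, before a consonant other than r, m, n, p, b, f, v)
  bisisha → birisha   (s→r between vowels (before a front vowel))
So the Gabele cognate is 'birisha'.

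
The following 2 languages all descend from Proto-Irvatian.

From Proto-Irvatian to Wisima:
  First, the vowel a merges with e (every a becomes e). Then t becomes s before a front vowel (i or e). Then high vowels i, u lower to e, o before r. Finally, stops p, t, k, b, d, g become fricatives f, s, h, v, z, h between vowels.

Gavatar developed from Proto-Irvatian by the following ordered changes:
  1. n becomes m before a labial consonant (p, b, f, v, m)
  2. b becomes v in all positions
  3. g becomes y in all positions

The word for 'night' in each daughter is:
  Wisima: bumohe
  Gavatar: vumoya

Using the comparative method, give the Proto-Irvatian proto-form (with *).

*bumoga

Position 1: Wisima has b, Gavatar has v. Wisima preserves b here (none of its changes turn any other segment into b), so the proto-segment is *b.
Position 5: Wisima has h, Gavatar has y. Taking the neighbouring segments as reconstructed: Wisima h could go back to *k or *g or *h; Gavatar y could go back to *g or *y — the one source consistent with every daughter is *g.
Continuing position by position gives *bumoga; check it forward:
Wisima: *bumoga
  bumoga → bumoge   [vowel merger]
  bumoge (rule 2 does not apply)
  bumoge (rule 3 does not apply)
  bumoge → bumohe   [intervocalic lenition]
  giving Wisima bumohe.
Gavatar: *bumoga > vumoga > vumoya  (by unconditioned shift, unconditioned shift)
*bumoga is the unique common source.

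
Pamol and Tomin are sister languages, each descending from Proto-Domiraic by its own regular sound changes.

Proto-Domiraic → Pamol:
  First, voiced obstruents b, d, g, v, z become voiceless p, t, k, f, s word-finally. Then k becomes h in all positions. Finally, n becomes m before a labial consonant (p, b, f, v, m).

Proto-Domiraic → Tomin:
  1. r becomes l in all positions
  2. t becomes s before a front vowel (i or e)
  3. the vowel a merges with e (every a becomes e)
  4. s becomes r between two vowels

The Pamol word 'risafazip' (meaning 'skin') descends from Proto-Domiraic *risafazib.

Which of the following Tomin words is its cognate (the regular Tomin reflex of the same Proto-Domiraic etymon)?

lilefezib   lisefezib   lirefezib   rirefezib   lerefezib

lirefezib

Tomin: *risafazib > lisafazib > lisefezib > lirefezib  (by unconditioned shift, vowel merger, rhotacism)
Among the options, 'lirefezib' alone shows every Tomin change applied in order.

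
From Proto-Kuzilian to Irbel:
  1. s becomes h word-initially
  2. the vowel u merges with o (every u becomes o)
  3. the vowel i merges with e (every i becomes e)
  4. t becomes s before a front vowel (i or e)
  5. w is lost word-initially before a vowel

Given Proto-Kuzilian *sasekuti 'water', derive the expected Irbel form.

hasekose

Irbel: start from *sasekuti.
  rule 1 (debuccalisation): sasekuti → hasekuti
  rule 2 (vowel merger): hasekuti → hasekoti
  rule 3 (vowel merger): hasekoti → hasekote
  rule 4 (palatalisation): hasekote → hasekose
  rule 5: no change — hasekose
  ⇒ Irbel hasekose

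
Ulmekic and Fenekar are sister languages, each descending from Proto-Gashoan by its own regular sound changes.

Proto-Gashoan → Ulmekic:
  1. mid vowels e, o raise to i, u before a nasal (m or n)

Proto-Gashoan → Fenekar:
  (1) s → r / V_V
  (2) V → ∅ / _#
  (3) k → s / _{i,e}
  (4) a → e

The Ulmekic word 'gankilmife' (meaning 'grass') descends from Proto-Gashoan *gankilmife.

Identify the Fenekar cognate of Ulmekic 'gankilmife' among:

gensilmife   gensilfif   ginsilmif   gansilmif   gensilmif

Fenekar: *gankilmife > gankilmif > gansilmif > gensilmif  (by apocope, palatalisation, vowel merger)
The other candidates each miss or misapply at least one Fenekar change.

gensilmif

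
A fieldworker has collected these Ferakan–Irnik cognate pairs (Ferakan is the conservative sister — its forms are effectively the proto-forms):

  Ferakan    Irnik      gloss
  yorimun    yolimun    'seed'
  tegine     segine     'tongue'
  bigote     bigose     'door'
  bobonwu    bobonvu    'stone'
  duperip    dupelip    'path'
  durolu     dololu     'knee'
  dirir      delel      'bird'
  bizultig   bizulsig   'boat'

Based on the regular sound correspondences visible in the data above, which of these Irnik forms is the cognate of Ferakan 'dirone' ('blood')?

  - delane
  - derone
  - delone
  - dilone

delone

dirir ~ delel — Ferakan i corresponds to Irnik e after a consonant, before r.
durolu ~ dololu — Ferakan r corresponds to Irnik l between vowels (before a back vowel).
Applying these to Ferakan 'dirone':
  dirone → derone   (i→e after a consonant, before r)
  derone → delone   (r→l between vowels (before a back vowel))
So the Irnik cognate is 'delone'.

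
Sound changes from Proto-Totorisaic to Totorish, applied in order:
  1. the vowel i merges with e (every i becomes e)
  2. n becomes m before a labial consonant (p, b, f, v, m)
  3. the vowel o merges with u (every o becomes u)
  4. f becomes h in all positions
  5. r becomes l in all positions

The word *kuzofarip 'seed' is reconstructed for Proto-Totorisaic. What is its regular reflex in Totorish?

kuzuhalep

Totorish: *kuzofarip > kuzofarep > kuzufarep > kuzuharep > kuzuhalep  (by vowel merger, vowel merger, unconditioned shift, unconditioned shift)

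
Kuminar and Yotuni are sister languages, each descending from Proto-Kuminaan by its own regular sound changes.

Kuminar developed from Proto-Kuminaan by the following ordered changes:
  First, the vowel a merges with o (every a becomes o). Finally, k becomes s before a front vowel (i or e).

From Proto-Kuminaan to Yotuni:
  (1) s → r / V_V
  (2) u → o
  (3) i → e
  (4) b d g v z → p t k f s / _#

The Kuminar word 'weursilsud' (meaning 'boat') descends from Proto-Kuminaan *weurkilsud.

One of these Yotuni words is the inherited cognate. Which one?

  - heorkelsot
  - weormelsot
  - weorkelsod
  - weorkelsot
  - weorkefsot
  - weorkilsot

weorkelsot

Yotuni: *weurkilsud > weorkilsod > weorkelsod > weorkelsot  (by vowel merger, vowel merger, final devoicing)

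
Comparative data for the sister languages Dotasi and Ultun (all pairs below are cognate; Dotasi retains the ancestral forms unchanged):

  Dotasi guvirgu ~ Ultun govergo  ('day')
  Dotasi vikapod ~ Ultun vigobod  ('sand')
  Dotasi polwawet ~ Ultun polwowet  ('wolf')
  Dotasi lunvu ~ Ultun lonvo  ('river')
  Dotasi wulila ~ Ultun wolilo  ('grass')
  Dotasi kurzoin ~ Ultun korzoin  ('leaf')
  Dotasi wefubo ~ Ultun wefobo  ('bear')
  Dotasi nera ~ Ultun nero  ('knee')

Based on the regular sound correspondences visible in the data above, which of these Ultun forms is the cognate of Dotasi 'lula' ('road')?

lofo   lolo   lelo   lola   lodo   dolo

lolo

wulila ~ wolilo — Dotasi u corresponds to Ultun o after a consonant, before a consonant other than r, m, n, p, b, f, v.
wulila ~ wolilo, nera ~ nero — Dotasi a corresponds to Ultun o word-finally.
Applying these to Dotasi 'lula':
  lula → lola   (u→o after a consonant, before a consonant other than r, m, n, p, b, f, v)
  lola → lolo   (a→o word-finally)
So the Ultun cognate is 'lolo'.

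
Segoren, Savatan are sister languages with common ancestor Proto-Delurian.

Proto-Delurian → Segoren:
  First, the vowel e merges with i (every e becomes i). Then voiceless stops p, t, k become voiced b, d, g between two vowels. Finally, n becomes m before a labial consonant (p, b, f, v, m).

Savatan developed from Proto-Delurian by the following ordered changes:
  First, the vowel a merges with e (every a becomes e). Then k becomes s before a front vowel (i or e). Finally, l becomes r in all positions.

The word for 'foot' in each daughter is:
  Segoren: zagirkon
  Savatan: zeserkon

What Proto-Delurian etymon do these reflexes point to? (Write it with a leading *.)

Position 3: Segoren has g, Savatan has s. Taking the neighbouring segments as reconstructed: Segoren g could go back to *k or *g; Savatan s could go back to *k or *s — the one source consistent with every daughter is *k.
Position 4: Segoren has i, Savatan has e. Taking the neighbouring segments as reconstructed: Segoren i could go back to *e or *i; Savatan e could go back to *a or *e — the one source consistent with every daughter is *e.
Position 2: Segoren has a, Savatan has e. Segoren preserves a here (none of its changes turn any other segment into a), so the proto-segment is *a.
This points to *zakerkon. Verify forward in each daughter:
Segoren: *zakerkon > zakirkon > zagirkon  (by vowel merger, intervocalic voicing)
Savatan: start from *zakerkon.
  rule 1 (vowel merger): zakerkon → zekerkon
  rule 2 (palatalisation): zekerkon → zeserkon
  rule 3: no change — zeserkon
  ⇒ Savatan zeserkon
No other proto-form is consistent with every reflex, so the reconstruction is *zakerkon.

*zakerkon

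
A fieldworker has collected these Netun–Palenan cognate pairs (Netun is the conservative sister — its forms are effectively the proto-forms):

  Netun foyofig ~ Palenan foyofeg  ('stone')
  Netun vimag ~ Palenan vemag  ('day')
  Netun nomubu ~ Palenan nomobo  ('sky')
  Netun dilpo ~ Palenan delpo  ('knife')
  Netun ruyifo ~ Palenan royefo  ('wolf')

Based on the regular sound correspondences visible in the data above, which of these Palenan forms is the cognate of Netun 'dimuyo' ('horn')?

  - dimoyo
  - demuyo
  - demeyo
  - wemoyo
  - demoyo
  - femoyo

vimag ~ vemag — Netun i corresponds to Palenan e after a consonant, before a nasal.
ruyifo ~ royefo — Netun u corresponds to Palenan o after a consonant, before a consonant other than r, m, n, p, b, f, v.
Applying these to Netun 'dimuyo':
  dimuyo → demuyo   (i→e after a consonant, before a nasal)
  demuyo → demoyo   (u→o after a consonant, before a consonant other than r, m, n, p, b, f, v)
So the Palenan cognate is 'demoyo'.

demoyo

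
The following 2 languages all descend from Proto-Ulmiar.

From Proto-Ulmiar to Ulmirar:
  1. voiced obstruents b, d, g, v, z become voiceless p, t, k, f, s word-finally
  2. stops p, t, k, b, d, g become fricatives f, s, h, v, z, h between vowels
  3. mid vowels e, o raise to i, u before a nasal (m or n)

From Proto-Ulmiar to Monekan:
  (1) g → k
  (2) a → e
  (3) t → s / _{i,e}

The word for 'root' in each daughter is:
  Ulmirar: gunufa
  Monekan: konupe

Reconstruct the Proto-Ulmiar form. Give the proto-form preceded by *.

Position 5: Ulmirar has f, Monekan has p. Monekan preserves p here (none of its changes turn any other segment into p), so the proto-segment is *p.
Position 1: Ulmirar has g, Monekan has k. Ulmirar preserves g here (none of its changes turn any other segment into g), so the proto-segment is *g.
Position 6: Ulmirar has a, Monekan has e. Ulmirar preserves a here (none of its changes turn any other segment into a), so the proto-segment is *a.
This points to *gonupa. Verify forward in each daughter:
Ulmirar: *gonupa > gonufa > gunufa  (by intervocalic lenition, pre-nasal raising)
Monekan: *gonupa
  gonupa → konupa   [unconditioned shift]
  konupa → konupe   [vowel merger]
  konupe (rule 3 does not apply)
  giving Monekan konupe.
*gonupa is the unique common source.

*gonupa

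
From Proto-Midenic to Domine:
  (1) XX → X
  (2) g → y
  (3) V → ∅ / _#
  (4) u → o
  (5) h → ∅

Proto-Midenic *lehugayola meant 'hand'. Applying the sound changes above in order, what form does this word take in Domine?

leoyayol

Domine: start from *lehugayola.
  rule 1: no change — lehugayola
  rule 2 (unconditioned shift): lehugayola → lehuyayola
  rule 3 (apocope): lehuyayola → lehuyayol
  rule 4 (vowel merger): lehuyayol → lehoyayol
  rule 5 (h-loss): lehoyayol → leoyayol
  ⇒ Domine leoyayol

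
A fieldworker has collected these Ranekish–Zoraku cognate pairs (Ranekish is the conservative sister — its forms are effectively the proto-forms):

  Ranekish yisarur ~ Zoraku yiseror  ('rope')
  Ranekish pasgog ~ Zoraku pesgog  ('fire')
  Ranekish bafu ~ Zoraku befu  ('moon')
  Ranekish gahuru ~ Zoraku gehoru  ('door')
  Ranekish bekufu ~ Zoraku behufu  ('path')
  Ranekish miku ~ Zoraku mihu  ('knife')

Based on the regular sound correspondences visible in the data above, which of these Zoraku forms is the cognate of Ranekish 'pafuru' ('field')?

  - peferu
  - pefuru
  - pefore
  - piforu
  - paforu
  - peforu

bafu ~ befu — Ranekish a corresponds to Zoraku e after a consonant, before a labial obstruent.
yisarur ~ yiseror, gahuru ~ gehoru — Ranekish u corresponds to Zoraku o after a consonant, before r.
Applying these to Ranekish 'pafuru':
  pafuru → pefuru   (a→e after a consonant, before a labial obstruent)
  pefuru → peforu   (u→o after a consonant, before r)
So the Zoraku cognate is 'peforu'.

peforu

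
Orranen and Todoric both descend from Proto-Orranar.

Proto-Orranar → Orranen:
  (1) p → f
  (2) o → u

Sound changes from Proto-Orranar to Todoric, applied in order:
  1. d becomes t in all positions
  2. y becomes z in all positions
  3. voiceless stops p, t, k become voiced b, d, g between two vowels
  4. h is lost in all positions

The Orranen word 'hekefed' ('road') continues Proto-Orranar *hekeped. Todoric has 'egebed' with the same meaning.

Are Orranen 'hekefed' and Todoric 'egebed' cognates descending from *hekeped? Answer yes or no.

no

Derive the expected Todoric reflex of *hekeped:
Todoric: *hekeped > hekepet > hegebet > egebet  (by unconditioned shift, intervocalic voicing, h-loss)
The regular Todoric reflex would be 'egebet', but the attested form is 'egebed'. The correspondence is irregular, so they are not cognates (the Todoric form has a different source).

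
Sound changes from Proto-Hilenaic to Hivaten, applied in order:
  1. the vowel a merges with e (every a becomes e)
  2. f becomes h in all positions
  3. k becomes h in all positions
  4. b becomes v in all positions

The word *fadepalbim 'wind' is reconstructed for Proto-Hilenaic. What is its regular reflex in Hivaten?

Hivaten: start from *fadepalbim.
  rule 1 (vowel merger): fadepalbim → fedepelbim
  rule 2 (unconditioned shift): fedepelbim → hedepelbim
  rule 3: no change — hedepelbim
  rule 4 (unconditioned shift): hedepelbim → hedepelvim
  ⇒ Hivaten hedepelvim

hedepelvim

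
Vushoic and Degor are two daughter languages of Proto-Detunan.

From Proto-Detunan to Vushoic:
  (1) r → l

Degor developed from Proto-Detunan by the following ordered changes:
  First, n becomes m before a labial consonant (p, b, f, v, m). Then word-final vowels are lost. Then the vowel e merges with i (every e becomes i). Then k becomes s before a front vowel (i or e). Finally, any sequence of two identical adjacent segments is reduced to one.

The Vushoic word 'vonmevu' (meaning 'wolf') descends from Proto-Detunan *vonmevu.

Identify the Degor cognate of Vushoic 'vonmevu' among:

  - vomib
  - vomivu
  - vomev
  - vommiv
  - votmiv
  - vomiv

vomiv

Degor: *vonmevu
  vonmevu → vommevu   [nasal place assimilation]
  vommevu → vommev   [apocope]
  vommev → vommiv   [vowel merger]
  vommiv (rule 4 does not apply)
  vommiv → vomiv   [degemination]
  giving Degor vomiv.
Among the options, 'vomiv' alone shows every Degor change applied in order.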